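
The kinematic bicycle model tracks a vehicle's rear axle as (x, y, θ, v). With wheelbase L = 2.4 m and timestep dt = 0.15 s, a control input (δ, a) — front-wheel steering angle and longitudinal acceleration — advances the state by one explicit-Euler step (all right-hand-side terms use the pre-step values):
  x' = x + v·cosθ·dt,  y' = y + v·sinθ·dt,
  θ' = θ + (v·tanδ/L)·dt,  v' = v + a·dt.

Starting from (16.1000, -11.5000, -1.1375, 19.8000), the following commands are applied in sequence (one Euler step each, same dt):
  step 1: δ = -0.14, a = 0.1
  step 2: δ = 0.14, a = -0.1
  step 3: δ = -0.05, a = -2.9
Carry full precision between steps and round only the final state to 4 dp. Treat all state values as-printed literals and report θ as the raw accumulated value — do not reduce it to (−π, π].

after step 1 (δ=-0.14, a=0.1): (17.346998, -14.195532, -1.311891, 19.815000)
after step 2 (δ=0.14, a=-0.1): (18.107962, -17.068720, -1.137368, 19.800000)
after step 3 (δ=-0.05, a=-2.9): (19.355316, -19.764087, -1.199294, 19.365000)

(19.3553, -19.7641, -1.1993, 19.3650)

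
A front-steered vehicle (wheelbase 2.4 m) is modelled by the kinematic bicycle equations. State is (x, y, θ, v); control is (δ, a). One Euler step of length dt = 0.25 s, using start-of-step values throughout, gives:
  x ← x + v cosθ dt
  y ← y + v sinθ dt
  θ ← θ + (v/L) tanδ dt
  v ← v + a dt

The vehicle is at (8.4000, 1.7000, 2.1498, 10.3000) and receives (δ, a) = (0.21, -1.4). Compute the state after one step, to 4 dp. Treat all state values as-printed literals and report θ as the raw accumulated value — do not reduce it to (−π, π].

x' = 8.4000 + 10.3000·cos(2.1498)·0.25 = 6.9910
y' = 1.7000 + 10.3000·sin(2.1498)·0.25 = 3.8553
θ' = 2.1498 + (10.3000/2.4)·tan(0.21)·0.25 = 2.3785
v' = 10.3000 − 1.4000·0.25 = 9.9500

(6.9910, 3.8553, 2.3785, 9.9500)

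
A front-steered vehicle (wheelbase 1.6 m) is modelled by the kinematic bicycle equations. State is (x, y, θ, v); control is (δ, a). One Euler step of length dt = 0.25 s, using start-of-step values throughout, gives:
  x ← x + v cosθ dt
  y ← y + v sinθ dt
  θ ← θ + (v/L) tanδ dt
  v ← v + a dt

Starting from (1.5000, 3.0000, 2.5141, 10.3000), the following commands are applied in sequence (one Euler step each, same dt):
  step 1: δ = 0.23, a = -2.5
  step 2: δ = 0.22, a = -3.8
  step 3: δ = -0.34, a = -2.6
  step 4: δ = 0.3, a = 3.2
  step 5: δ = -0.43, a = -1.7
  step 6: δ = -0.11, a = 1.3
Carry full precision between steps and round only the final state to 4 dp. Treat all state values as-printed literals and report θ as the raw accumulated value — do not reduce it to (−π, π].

after step 1 (δ=0.23, a=-2.5): (-0.584468, 4.511826, 2.890924, 9.675000)
after step 2 (δ=0.22, a=-3.8): (-2.927625, 5.111800, 3.228974, 8.725000)
after step 3 (δ=-0.34, a=-2.6): (-5.100552, 4.921442, 2.746731, 8.075000)
after step 4 (δ=0.3, a=3.2): (-6.963959, 5.698015, 3.137027, 8.875000)
after step 5 (δ=-0.43, a=-1.7): (-9.182686, 5.708146, 2.501048, 8.450000)
after step 6 (δ=-0.11, a=1.3): (-10.876427, 6.970643, 2.355225, 8.775000)

(-10.8764, 6.9706, 2.3552, 8.7750)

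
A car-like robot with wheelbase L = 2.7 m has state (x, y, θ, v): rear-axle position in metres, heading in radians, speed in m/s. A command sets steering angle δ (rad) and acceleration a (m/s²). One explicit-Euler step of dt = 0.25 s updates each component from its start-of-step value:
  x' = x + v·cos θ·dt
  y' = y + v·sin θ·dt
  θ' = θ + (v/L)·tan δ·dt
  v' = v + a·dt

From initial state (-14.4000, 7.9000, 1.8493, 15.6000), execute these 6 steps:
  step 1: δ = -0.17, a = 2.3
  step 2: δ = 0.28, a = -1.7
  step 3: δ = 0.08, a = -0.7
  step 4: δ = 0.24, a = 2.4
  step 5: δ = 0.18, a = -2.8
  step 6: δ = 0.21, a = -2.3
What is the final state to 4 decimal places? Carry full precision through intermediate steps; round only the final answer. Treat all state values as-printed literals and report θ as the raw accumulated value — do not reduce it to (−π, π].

(-26.3308, 26.2816, 3.0798, 14.9000)

after step 1 (δ=-0.17, a=2.3): (-15.472177, 11.649725, 1.601351, 16.175000)
after step 2 (δ=0.28, a=-1.7): (-15.595715, 15.691587, 2.032017, 15.750000)
after step 3 (δ=0.08, a=-0.7): (-17.348066, 19.217657, 2.148933, 15.575000)
after step 4 (δ=0.24, a=2.4): (-19.475863, 22.478604, 2.501847, 16.175000)
after step 5 (δ=0.18, a=-2.8): (-22.719951, 24.892689, 2.774380, 15.475000)
after step 6 (δ=0.21, a=-2.3): (-26.330777, 26.281631, 3.079785, 14.900000)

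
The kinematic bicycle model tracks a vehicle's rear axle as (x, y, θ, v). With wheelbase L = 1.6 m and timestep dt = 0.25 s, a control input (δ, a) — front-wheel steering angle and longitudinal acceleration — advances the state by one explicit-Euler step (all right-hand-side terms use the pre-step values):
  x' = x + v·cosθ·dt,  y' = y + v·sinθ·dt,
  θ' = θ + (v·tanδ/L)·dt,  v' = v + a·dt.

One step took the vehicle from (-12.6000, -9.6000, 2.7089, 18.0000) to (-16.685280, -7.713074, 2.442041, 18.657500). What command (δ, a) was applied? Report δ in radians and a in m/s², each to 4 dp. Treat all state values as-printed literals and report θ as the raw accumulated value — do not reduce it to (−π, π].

a = (v'−v)/dt = (0.657500)/0.25 = 2.6300
Δθ = θ'−θ = -0.266859;  (v·dt/L) = 18.0000·0.25/1.6 = 2.812500
tan δ = Δθ·L/(v·dt) = -0.094883  →  δ = -0.0946

δ = -0.0946, a = 2.6300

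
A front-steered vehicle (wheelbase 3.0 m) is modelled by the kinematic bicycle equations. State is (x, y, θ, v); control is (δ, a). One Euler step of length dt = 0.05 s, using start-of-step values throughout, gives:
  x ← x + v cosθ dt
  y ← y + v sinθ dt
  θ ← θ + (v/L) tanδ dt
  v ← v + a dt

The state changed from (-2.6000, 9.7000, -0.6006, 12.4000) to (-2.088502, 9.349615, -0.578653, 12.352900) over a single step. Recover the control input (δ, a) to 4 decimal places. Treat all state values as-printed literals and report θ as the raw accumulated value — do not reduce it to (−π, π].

δ = 0.1058, a = -0.9420

a = (v'−v)/dt = (-0.047100)/0.05 = -0.9420
Δθ = θ'−θ = 0.021947;  (v·dt/L) = 12.4000·0.05/3.0 = 0.206667
tan δ = Δθ·L/(v·dt) = 0.106195  →  δ = 0.1058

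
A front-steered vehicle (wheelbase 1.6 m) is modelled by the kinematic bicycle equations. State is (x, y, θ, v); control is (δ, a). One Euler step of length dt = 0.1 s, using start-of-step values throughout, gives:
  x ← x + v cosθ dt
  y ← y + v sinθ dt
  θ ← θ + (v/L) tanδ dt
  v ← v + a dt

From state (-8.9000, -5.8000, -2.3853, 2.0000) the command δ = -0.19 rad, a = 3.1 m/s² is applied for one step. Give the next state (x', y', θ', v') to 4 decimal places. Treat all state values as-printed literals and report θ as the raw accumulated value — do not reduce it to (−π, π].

(-9.0455, -5.9372, -2.4093, 2.3100)

x' = -8.9000 + 2.0000·cos(-2.3853)·0.1 = -9.0455
y' = -5.8000 + 2.0000·sin(-2.3853)·0.1 = -5.9372
θ' = -2.3853 + (2.0000/1.6)·tan(-0.19)·0.1 = -2.4093
v' = 2.0000 + 3.1000·0.1 = 2.3100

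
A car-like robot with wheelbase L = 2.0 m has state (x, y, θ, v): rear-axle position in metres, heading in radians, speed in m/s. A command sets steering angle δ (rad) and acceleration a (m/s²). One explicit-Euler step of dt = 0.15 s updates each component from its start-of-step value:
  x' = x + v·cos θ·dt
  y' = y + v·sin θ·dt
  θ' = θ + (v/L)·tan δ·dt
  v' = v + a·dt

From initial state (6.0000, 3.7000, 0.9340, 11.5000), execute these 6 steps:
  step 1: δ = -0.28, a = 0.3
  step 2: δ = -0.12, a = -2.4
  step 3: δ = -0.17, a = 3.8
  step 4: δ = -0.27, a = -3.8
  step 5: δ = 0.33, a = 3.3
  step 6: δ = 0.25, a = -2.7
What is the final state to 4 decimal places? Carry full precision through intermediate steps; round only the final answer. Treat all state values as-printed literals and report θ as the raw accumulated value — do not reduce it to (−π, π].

after step 1 (δ=-0.28, a=0.3): (7.025724, 5.086908, 0.685984, 11.545000)
after step 2 (δ=-0.12, a=-2.4): (8.365745, 6.183860, 0.581578, 11.185000)
after step 3 (δ=-0.17, a=3.8): (9.767668, 7.105520, 0.437579, 11.755000)
after step 4 (δ=-0.27, a=-3.8): (11.364785, 7.852693, 0.193582, 11.185000)
after step 5 (δ=0.33, a=3.3): (13.011197, 8.175451, 0.480918, 11.680000)
after step 6 (δ=0.25, a=-2.7): (14.564469, 8.985914, 0.704597, 11.275000)

(14.5645, 8.9859, 0.7046, 11.2750)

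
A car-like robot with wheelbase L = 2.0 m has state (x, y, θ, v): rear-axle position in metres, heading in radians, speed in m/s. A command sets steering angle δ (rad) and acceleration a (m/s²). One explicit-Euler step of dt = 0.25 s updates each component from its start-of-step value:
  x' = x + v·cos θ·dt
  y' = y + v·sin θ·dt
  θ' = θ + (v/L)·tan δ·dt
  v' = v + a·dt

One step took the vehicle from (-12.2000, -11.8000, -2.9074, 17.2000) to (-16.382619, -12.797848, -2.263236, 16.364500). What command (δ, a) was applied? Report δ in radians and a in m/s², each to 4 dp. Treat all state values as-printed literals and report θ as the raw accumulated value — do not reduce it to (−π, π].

δ = 0.2911, a = -3.3420

a = (v'−v)/dt = (-0.835500)/0.25 = -3.3420
Δθ = θ'−θ = 0.644164;  (v·dt/L) = 17.2000·0.25/2.0 = 2.150000
tan δ = Δθ·L/(v·dt) = 0.299611  →  δ = 0.2911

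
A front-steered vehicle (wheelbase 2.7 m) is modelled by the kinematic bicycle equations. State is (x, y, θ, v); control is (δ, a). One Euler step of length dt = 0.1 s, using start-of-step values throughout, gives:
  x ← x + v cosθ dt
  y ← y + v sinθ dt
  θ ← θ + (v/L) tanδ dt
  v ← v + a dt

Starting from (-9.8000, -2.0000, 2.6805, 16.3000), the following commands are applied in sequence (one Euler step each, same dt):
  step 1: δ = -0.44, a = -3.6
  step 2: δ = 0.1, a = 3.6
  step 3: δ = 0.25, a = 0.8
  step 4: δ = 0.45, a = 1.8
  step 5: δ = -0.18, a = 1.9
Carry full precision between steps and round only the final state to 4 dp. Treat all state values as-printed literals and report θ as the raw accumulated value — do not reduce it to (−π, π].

(-16.7130, 2.0615, 2.7911, 16.7500)

after step 1 (δ=-0.44, a=-3.6): (-11.259774, -1.274769, 2.396288, 15.940000)
after step 2 (δ=0.1, a=3.6): (-12.431175, -0.193725, 2.455523, 16.300000)
after step 3 (δ=0.25, a=0.8): (-13.692374, 0.838882, 2.609674, 16.380000)
after step 4 (δ=0.45, a=1.8): (-15.104060, 1.669656, 2.902727, 16.560000)
after step 5 (δ=-0.18, a=1.9): (-16.713041, 2.061467, 2.791119, 16.750000)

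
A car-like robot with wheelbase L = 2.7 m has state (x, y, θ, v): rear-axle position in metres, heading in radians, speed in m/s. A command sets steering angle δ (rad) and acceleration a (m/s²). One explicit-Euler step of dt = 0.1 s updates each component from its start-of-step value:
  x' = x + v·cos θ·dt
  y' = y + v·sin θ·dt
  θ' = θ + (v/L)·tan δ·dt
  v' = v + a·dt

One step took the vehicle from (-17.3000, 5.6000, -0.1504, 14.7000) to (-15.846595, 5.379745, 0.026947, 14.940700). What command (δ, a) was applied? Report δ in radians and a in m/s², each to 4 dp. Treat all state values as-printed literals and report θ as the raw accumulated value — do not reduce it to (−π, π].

δ = 0.3149, a = 2.4070

a = (v'−v)/dt = (0.240700)/0.1 = 2.4070
Δθ = θ'−θ = 0.177347;  (v·dt/L) = 14.7000·0.1/2.7 = 0.544444
tan δ = Δθ·L/(v·dt) = 0.325739  →  δ = 0.3149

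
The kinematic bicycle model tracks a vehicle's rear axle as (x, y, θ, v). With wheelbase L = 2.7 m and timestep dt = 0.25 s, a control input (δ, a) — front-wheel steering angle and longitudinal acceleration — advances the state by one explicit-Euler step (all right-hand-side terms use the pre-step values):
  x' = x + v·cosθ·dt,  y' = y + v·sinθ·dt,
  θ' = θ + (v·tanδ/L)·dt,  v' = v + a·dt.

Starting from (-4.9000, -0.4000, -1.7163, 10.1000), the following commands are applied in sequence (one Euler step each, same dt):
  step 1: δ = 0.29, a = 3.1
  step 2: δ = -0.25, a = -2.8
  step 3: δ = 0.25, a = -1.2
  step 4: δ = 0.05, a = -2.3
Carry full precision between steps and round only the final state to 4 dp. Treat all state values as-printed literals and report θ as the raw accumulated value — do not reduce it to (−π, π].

after step 1 (δ=0.29, a=3.1): (-5.266102, -2.898318, -1.437229, 10.875000)
after step 2 (δ=-0.25, a=-2.8): (-4.904044, -5.592853, -1.694344, 10.175000)
after step 3 (δ=0.25, a=-1.2): (-5.217519, -8.117213, -1.453779, 9.875000)
after step 4 (δ=0.05, a=-2.3): (-4.929291, -10.569080, -1.408023, 9.300000)

(-4.9293, -10.5691, -1.4080, 9.3000)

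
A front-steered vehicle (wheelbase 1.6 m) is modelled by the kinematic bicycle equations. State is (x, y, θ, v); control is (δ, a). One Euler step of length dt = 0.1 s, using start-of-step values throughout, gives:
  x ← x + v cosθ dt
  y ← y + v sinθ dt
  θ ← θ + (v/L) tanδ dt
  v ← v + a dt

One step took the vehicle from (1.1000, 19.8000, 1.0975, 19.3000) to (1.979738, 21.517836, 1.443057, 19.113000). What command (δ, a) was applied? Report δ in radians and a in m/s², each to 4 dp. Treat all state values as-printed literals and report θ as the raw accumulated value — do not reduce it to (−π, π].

a = (v'−v)/dt = (-0.187000)/0.1 = -1.8700
Δθ = θ'−θ = 0.345557;  (v·dt/L) = 19.3000·0.1/1.6 = 1.206250
tan δ = Δθ·L/(v·dt) = 0.286472  →  δ = 0.2790

δ = 0.2790, a = -1.8700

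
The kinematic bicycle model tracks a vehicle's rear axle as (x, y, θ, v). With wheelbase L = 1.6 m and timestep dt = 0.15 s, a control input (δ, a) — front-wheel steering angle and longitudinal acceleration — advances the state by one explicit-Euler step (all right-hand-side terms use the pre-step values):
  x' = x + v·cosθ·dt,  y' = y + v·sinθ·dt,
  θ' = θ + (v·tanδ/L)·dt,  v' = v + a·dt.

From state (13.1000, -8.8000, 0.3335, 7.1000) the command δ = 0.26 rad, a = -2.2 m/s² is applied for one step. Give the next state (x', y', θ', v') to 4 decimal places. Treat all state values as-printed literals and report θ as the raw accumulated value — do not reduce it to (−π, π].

x' = 13.1000 + 7.1000·cos(0.3335)·0.15 = 14.1063
y' = -8.8000 + 7.1000·sin(0.3335)·0.15 = -8.4514
θ' = 0.3335 + (7.1000/1.6)·tan(0.26)·0.15 = 0.5106
v' = 7.1000 − 2.2000·0.15 = 6.7700

(14.1063, -8.4514, 0.5106, 6.7700)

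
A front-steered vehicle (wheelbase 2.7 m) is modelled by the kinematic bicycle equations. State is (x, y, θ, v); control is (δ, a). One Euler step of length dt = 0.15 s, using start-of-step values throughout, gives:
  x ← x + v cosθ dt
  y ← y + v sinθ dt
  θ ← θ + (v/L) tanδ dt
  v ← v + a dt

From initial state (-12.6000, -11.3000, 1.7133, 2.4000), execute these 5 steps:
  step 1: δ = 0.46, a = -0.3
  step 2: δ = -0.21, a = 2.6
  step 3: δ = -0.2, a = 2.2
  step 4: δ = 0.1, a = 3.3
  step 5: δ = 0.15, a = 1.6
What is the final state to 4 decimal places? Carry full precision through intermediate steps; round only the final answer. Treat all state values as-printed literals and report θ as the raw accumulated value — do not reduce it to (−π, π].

after step 1 (δ=0.46, a=-0.3): (-12.651128, -10.943649, 1.779360, 2.355000)
after step 2 (δ=-0.21, a=2.6): (-12.724270, -10.598054, 1.751474, 2.745000)
after step 3 (δ=-0.2, a=2.2): (-12.798260, -10.193007, 1.720560, 3.075000)
after step 4 (δ=0.1, a=3.3): (-12.867081, -9.736920, 1.737701, 3.570000)
after step 5 (δ=0.15, a=1.6): (-12.956044, -9.208861, 1.767676, 3.810000)

(-12.9560, -9.2089, 1.7677, 3.8100)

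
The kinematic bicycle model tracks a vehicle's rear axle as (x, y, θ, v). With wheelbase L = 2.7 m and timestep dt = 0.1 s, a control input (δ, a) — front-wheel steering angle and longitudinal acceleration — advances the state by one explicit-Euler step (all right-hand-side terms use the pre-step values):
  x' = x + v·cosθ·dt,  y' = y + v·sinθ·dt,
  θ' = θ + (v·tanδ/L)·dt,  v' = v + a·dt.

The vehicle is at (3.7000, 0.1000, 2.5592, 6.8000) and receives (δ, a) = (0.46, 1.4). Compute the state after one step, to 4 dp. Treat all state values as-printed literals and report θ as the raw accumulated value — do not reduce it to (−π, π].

x' = 3.7000 + 6.8000·cos(2.5592)·0.1 = 3.1321
y' = 0.1000 + 6.8000·sin(2.5592)·0.1 = 0.4740
θ' = 2.5592 + (6.8000/2.7)·tan(0.46)·0.1 = 2.6840
v' = 6.8000 + 1.4000·0.1 = 6.9400

(3.1321, 0.4740, 2.6840, 6.9400)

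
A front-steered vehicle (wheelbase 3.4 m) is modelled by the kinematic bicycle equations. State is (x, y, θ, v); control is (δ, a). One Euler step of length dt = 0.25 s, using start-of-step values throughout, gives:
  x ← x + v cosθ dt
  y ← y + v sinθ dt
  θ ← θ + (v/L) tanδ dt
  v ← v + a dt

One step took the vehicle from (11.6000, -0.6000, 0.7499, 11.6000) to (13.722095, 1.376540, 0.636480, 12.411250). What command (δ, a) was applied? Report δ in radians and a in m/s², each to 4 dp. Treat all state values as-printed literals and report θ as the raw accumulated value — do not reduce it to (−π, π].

δ = -0.1322, a = 3.2450

a = (v'−v)/dt = (0.811250)/0.25 = 3.2450
Δθ = θ'−θ = -0.113420;  (v·dt/L) = 11.6000·0.25/3.4 = 0.852941
tan δ = Δθ·L/(v·dt) = -0.132975  →  δ = -0.1322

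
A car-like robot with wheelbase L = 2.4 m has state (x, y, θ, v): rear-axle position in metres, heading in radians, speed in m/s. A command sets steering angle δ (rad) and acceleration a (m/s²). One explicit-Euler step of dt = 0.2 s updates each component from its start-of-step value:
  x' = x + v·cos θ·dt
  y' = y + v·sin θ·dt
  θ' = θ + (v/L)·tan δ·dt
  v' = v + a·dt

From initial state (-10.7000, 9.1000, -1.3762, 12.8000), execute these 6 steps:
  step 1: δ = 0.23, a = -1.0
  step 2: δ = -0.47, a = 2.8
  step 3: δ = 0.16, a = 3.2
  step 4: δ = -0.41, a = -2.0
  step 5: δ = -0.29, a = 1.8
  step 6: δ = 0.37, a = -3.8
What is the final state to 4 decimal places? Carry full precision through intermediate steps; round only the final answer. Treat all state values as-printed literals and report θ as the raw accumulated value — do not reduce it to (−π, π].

after step 1 (δ=0.23, a=-1.0): (-10.204972, 6.588318, -1.126447, 12.600000)
after step 2 (δ=-0.47, a=2.8): (-9.121698, 4.313034, -1.659811, 13.160000)
after step 3 (δ=0.16, a=3.2): (-9.355676, 1.691454, -1.482832, 13.800000)
after step 4 (δ=-0.41, a=-2.0): (-9.113207, -1.057874, -1.982658, 13.400000)
after step 5 (δ=-0.29, a=1.8): (-10.186053, -3.513766, -2.315885, 13.760000)
after step 6 (δ=0.37, a=-3.8): (-12.052012, -5.536562, -1.871136, 13.000000)

(-12.0520, -5.5366, -1.8711, 13.0000)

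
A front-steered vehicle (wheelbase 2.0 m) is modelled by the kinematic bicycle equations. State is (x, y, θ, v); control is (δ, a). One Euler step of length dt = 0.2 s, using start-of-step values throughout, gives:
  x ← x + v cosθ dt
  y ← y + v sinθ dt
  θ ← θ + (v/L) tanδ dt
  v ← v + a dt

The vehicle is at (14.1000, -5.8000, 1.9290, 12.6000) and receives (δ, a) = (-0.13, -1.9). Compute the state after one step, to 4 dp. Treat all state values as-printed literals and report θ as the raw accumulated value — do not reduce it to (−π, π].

(13.2165, -3.4399, 1.7643, 12.2200)

x' = 14.1000 + 12.6000·cos(1.9290)·0.2 = 13.2165
y' = -5.8000 + 12.6000·sin(1.9290)·0.2 = -3.4399
θ' = 1.9290 + (12.6000/2.0)·tan(-0.13)·0.2 = 1.7643
v' = 12.6000 − 1.9000·0.2 = 12.2200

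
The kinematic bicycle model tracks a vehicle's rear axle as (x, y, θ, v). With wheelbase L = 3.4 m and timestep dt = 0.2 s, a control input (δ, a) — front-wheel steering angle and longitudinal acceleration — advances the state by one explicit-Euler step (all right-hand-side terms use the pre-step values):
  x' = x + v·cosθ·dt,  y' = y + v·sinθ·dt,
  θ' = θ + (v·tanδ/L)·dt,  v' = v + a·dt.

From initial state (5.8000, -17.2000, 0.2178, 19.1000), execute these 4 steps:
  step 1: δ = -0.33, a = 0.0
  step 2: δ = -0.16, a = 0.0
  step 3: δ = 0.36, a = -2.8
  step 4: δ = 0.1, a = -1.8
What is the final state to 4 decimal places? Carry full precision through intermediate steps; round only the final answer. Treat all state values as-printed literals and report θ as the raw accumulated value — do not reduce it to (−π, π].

after step 1 (δ=-0.33, a=0.0): (9.529753, -16.374566, -0.167037, 19.100000)
after step 2 (δ=-0.16, a=0.0): (13.296586, -17.009684, -0.348351, 19.100000)
after step 3 (δ=0.36, a=-2.8): (16.887144, -18.313635, 0.074548, 18.540000)
after step 4 (δ=0.1, a=-1.8): (20.584845, -18.037466, 0.183972, 18.180000)

(20.5848, -18.0375, 0.1840, 18.1800)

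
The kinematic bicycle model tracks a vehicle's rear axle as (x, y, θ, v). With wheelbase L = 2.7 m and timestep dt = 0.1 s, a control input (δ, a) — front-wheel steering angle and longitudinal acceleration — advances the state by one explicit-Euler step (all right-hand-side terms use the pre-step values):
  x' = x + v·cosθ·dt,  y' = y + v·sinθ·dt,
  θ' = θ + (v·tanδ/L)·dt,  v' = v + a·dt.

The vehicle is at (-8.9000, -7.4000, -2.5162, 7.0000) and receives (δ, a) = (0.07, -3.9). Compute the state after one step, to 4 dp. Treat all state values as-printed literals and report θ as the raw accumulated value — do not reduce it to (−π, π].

(-9.4675, -7.8098, -2.4980, 6.6100)

x' = -8.9000 + 7.0000·cos(-2.5162)·0.1 = -9.4675
y' = -7.4000 + 7.0000·sin(-2.5162)·0.1 = -7.8098
θ' = -2.5162 + (7.0000/2.7)·tan(0.07)·0.1 = -2.4980
v' = 7.0000 − 3.9000·0.1 = 6.6100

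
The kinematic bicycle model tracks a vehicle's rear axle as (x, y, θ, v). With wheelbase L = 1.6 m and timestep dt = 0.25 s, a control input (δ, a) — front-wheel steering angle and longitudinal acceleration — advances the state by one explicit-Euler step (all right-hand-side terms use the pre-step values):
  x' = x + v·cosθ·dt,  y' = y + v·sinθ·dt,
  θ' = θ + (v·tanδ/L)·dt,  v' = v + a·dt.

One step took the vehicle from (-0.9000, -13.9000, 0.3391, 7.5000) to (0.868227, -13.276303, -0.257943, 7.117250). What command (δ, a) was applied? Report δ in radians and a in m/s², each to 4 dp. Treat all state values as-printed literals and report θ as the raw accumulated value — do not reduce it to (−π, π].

a = (v'−v)/dt = (-0.382750)/0.25 = -1.5310
Δθ = θ'−θ = -0.597043;  (v·dt/L) = 7.5000·0.25/1.6 = 1.171875
tan δ = Δθ·L/(v·dt) = -0.509477  →  δ = -0.4712

δ = -0.4712, a = -1.5310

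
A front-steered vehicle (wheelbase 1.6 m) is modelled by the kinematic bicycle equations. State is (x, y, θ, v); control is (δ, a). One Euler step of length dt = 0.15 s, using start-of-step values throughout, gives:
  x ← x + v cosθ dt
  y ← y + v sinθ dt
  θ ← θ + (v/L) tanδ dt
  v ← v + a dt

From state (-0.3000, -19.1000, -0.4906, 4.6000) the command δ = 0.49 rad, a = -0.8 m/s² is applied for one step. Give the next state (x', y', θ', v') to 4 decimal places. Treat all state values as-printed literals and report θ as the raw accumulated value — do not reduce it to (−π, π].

(0.3086, -19.4251, -0.2606, 4.4800)

x' = -0.3000 + 4.6000·cos(-0.4906)·0.15 = 0.3086
y' = -19.1000 + 4.6000·sin(-0.4906)·0.15 = -19.4251
θ' = -0.4906 + (4.6000/1.6)·tan(0.49)·0.15 = -0.2606
v' = 4.6000 − 0.8000·0.15 = 4.4800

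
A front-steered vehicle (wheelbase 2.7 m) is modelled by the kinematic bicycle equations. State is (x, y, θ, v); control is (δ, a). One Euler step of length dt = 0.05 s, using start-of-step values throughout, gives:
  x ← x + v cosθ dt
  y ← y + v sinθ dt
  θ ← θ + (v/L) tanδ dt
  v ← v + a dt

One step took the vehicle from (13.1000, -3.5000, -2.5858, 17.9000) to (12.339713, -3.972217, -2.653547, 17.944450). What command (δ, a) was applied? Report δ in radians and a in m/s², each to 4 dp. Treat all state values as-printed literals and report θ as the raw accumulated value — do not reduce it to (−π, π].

a = (v'−v)/dt = (0.044450)/0.05 = 0.8890
Δθ = θ'−θ = -0.067747;  (v·dt/L) = 17.9000·0.05/2.7 = 0.331481
tan δ = Δθ·L/(v·dt) = -0.204376  →  δ = -0.2016

δ = -0.2016, a = 0.8890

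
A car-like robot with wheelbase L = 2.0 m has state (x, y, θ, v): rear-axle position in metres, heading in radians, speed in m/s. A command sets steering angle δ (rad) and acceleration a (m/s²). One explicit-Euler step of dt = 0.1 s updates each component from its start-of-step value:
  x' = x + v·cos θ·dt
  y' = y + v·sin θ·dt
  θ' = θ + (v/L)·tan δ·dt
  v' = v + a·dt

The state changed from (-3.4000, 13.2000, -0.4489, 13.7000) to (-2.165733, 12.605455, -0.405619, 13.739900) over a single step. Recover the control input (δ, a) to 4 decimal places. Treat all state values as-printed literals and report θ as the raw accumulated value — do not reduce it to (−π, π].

δ = 0.0631, a = 0.3990

a = (v'−v)/dt = (0.039900)/0.1 = 0.3990
Δθ = θ'−θ = 0.043281;  (v·dt/L) = 13.7000·0.1/2.0 = 0.685000
tan δ = Δθ·L/(v·dt) = 0.063184  →  δ = 0.0631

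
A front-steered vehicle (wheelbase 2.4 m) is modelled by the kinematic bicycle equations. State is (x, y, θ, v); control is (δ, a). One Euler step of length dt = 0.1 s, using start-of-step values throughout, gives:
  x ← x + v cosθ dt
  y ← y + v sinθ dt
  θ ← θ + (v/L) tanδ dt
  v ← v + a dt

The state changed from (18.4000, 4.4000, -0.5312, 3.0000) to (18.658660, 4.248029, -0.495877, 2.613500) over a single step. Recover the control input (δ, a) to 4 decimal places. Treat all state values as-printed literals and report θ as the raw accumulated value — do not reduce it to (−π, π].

a = (v'−v)/dt = (-0.386500)/0.1 = -3.8650
Δθ = θ'−θ = 0.035323;  (v·dt/L) = 3.0000·0.1/2.4 = 0.125000
tan δ = Δθ·L/(v·dt) = 0.282584  →  δ = 0.2754

δ = 0.2754, a = -3.8650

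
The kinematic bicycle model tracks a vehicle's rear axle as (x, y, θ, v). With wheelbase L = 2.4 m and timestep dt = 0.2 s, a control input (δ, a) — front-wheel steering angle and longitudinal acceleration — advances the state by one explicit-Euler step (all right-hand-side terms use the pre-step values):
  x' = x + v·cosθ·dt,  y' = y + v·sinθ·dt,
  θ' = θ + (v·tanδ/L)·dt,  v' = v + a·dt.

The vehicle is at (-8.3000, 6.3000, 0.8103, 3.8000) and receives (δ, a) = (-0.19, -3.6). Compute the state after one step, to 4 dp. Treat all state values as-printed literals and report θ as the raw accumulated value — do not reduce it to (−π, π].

(-7.7761, 6.8506, 0.7494, 3.0800)

x' = -8.3000 + 3.8000·cos(0.8103)·0.2 = -7.7761
y' = 6.3000 + 3.8000·sin(0.8103)·0.2 = 6.8506
θ' = 0.8103 + (3.8000/2.4)·tan(-0.19)·0.2 = 0.7494
v' = 3.8000 − 3.6000·0.2 = 3.0800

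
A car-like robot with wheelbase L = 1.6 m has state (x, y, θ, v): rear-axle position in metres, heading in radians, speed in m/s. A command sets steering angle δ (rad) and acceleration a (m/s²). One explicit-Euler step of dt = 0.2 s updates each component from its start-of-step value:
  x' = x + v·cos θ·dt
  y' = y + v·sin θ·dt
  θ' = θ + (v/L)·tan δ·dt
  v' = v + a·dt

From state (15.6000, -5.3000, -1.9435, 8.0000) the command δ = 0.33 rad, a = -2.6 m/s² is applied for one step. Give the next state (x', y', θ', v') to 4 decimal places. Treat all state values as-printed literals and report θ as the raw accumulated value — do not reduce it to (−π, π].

x' = 15.6000 + 8.0000·cos(-1.9435)·0.2 = 15.0174
y' = -5.3000 + 8.0000·sin(-1.9435)·0.2 = -6.7902
θ' = -1.9435 + (8.0000/1.6)·tan(0.33)·0.2 = -1.6010
v' = 8.0000 − 2.6000·0.2 = 7.4800

(15.0174, -6.7902, -1.6010, 7.4800)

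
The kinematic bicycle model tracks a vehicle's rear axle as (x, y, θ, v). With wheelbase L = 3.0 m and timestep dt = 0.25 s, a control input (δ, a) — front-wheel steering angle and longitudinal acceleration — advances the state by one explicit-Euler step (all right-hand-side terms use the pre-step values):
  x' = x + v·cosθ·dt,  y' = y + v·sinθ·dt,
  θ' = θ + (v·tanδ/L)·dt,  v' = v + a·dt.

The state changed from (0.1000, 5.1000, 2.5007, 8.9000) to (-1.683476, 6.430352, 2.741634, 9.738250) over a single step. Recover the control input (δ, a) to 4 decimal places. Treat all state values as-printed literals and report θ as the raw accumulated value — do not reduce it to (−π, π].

a = (v'−v)/dt = (0.838250)/0.25 = 3.3530
Δθ = θ'−θ = 0.240934;  (v·dt/L) = 8.9000·0.25/3.0 = 0.741667
tan δ = Δθ·L/(v·dt) = 0.324855  →  δ = 0.3141

δ = 0.3141, a = 3.3530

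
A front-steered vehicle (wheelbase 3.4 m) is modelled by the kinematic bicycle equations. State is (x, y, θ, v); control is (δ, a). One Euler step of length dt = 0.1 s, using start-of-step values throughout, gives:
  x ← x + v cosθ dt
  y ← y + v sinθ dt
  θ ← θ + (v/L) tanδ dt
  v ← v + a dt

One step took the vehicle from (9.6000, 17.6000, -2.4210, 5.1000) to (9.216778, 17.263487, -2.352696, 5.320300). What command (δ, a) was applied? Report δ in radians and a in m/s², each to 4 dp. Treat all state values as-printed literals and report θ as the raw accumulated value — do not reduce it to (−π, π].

a = (v'−v)/dt = (0.220300)/0.1 = 2.2030
Δθ = θ'−θ = 0.068304;  (v·dt/L) = 5.1000·0.1/3.4 = 0.150000
tan δ = Δθ·L/(v·dt) = 0.455360  →  δ = 0.4273

δ = 0.4273, a = 2.2030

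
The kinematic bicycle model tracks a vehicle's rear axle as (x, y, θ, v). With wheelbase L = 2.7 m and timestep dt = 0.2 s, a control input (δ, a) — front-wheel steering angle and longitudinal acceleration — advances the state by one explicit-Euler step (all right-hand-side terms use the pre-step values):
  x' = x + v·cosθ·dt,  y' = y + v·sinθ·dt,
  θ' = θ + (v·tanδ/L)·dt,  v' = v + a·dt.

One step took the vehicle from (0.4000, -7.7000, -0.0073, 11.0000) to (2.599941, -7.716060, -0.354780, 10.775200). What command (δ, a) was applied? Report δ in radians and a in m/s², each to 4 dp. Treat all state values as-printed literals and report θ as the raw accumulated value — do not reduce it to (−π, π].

δ = -0.4031, a = -1.1240

a = (v'−v)/dt = (-0.224800)/0.2 = -1.1240
Δθ = θ'−θ = -0.347480;  (v·dt/L) = 11.0000·0.2/2.7 = 0.814815
tan δ = Δθ·L/(v·dt) = -0.426453  →  δ = -0.4031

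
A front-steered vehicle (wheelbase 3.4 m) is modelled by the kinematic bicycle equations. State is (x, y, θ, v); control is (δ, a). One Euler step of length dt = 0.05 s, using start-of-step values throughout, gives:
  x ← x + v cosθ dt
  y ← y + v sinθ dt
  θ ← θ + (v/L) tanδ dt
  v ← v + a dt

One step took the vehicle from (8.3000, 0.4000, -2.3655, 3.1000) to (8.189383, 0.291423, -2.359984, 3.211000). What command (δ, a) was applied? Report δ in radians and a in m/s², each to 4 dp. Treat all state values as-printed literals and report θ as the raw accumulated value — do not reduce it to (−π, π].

a = (v'−v)/dt = (0.111000)/0.05 = 2.2200
Δθ = θ'−θ = 0.005516;  (v·dt/L) = 3.1000·0.05/3.4 = 0.045588
tan δ = Δθ·L/(v·dt) = 0.120996  →  δ = 0.1204

δ = 0.1204, a = 2.2200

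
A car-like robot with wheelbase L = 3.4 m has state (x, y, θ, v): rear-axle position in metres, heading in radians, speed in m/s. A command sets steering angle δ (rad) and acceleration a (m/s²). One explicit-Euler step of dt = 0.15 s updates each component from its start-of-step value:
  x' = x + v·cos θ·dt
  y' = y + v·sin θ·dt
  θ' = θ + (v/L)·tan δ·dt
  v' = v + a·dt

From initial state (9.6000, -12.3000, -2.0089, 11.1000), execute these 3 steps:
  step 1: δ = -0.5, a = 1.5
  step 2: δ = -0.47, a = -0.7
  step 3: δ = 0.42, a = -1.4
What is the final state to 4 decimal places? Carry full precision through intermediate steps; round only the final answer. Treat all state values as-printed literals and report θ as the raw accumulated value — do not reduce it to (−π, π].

after step 1 (δ=-0.5, a=1.5): (8.893669, -13.807754, -2.276428, 11.325000)
after step 2 (δ=-0.47, a=-0.7): (7.792005, -15.100846, -2.530224, 11.220000)
after step 3 (δ=0.42, a=-1.4): (6.413858, -16.066870, -2.309170, 11.010000)

(6.4139, -16.0669, -2.3092, 11.0100)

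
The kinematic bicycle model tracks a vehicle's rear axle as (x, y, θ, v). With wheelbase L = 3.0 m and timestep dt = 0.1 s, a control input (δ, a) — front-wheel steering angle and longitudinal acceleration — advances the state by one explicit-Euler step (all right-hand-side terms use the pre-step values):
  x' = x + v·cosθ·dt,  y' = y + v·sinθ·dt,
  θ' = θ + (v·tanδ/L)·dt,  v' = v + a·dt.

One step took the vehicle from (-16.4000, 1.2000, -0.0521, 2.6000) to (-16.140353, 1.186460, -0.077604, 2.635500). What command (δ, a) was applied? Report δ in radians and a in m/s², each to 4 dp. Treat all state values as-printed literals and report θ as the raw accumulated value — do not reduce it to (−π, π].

a = (v'−v)/dt = (0.035500)/0.1 = 0.3550
Δθ = θ'−θ = -0.025504;  (v·dt/L) = 2.6000·0.1/3.0 = 0.086667
tan δ = Δθ·L/(v·dt) = -0.294277  →  δ = -0.2862

δ = -0.2862, a = 0.3550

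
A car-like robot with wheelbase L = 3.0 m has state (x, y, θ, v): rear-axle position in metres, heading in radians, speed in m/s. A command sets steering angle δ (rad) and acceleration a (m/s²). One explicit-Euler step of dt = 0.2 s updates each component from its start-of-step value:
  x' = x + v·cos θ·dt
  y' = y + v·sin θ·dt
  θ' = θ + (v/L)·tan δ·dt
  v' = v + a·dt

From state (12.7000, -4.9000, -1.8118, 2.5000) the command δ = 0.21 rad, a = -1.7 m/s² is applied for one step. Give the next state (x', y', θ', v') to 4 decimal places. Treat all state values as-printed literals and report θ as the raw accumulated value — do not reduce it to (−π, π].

x' = 12.7000 + 2.5000·cos(-1.8118)·0.2 = 12.5807
y' = -4.9000 + 2.5000·sin(-1.8118)·0.2 = -5.3855
θ' = -1.8118 + (2.5000/3.0)·tan(0.21)·0.2 = -1.7763
v' = 2.5000 − 1.7000·0.2 = 2.1600

(12.5807, -5.3855, -1.7763, 2.1600)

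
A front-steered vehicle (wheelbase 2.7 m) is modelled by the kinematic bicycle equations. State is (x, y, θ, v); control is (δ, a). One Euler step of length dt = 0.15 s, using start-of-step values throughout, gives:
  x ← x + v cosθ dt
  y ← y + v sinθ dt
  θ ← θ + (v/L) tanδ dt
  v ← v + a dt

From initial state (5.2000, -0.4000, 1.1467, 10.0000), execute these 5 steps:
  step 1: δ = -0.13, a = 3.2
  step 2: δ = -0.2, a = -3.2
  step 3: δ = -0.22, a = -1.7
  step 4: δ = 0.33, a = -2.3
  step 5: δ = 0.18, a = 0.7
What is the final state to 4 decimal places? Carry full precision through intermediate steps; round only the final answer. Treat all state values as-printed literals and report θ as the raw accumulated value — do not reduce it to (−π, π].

(9.1573, 5.8544, 1.1123, 9.5050)

after step 1 (δ=-0.13, a=3.2): (5.817246, 0.967116, 1.074068, 10.480000)
after step 2 (δ=-0.2, a=-3.2): (6.566385, 2.349135, 0.956046, 10.000000)
after step 3 (δ=-0.22, a=-1.7): (7.431517, 3.574511, 0.831813, 9.745000)
after step 4 (δ=0.33, a=-2.3): (8.416060, 4.654969, 1.017252, 9.400000)
after step 5 (δ=0.18, a=0.7): (9.157305, 5.854408, 1.112281, 9.505000)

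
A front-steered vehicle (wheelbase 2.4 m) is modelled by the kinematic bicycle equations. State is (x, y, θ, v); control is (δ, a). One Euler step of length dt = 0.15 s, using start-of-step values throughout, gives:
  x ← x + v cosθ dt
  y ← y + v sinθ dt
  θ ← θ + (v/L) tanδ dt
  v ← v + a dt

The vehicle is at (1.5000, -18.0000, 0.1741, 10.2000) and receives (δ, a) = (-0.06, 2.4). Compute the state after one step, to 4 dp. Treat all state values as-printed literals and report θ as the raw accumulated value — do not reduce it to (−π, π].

x' = 1.5000 + 10.2000·cos(0.1741)·0.15 = 3.0069
y' = -18.0000 + 10.2000·sin(0.1741)·0.15 = -17.7350
θ' = 0.1741 + (10.2000/2.4)·tan(-0.06)·0.15 = 0.1358
v' = 10.2000 + 2.4000·0.15 = 10.5600

(3.0069, -17.7350, 0.1358, 10.5600)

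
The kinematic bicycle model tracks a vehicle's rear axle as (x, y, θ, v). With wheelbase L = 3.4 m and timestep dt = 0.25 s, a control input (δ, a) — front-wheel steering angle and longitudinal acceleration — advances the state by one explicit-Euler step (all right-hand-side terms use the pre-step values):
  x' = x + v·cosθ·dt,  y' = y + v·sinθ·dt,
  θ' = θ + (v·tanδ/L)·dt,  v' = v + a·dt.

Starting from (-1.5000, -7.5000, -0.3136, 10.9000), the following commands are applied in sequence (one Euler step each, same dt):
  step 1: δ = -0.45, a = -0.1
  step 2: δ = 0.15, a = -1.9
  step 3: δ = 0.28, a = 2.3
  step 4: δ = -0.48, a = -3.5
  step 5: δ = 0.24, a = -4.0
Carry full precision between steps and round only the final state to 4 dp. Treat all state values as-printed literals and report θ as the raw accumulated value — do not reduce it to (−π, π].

(9.7078, -14.2609, -0.5984, 9.1000)

after step 1 (δ=-0.45, a=-0.1): (1.092100, -8.340622, -0.700754, 10.875000)
after step 2 (δ=0.15, a=-1.9): (3.170192, -10.093657, -0.579902, 10.400000)
after step 3 (δ=0.28, a=2.3): (5.345135, -11.518306, -0.360007, 10.975000)
after step 4 (δ=-0.48, a=-3.5): (7.912995, -12.484877, -0.780133, 10.100000)
after step 5 (δ=0.24, a=-4.0): (9.707816, -14.260895, -0.598394, 9.100000)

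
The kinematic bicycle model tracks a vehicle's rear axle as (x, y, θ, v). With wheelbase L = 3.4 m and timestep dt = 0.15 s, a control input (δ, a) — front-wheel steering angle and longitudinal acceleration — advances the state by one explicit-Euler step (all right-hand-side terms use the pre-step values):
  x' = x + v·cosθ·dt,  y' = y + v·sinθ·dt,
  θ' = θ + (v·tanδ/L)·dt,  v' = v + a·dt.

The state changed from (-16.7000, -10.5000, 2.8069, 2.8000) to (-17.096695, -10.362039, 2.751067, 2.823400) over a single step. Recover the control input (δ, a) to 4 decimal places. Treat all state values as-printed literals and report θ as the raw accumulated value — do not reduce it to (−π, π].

δ = -0.4245, a = 0.1560

a = (v'−v)/dt = (0.023400)/0.15 = 0.1560
Δθ = θ'−θ = -0.055833;  (v·dt/L) = 2.8000·0.15/3.4 = 0.123529
tan δ = Δθ·L/(v·dt) = -0.451981  →  δ = -0.4245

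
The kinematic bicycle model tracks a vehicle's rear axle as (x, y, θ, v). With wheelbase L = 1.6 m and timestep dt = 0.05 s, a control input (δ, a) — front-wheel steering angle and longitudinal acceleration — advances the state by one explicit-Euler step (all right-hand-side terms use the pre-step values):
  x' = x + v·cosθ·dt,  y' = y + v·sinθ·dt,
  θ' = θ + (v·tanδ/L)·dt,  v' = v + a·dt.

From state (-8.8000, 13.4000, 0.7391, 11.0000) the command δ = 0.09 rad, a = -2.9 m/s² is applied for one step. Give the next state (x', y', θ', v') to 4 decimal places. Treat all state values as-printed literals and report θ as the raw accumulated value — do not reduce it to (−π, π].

x' = -8.8000 + 11.0000·cos(0.7391)·0.05 = -8.3935
y' = 13.4000 + 11.0000·sin(0.7391)·0.05 = 13.7705
θ' = 0.7391 + (11.0000/1.6)·tan(0.09)·0.05 = 0.7701
v' = 11.0000 − 2.9000·0.05 = 10.8550

(-8.3935, 13.7705, 0.7701, 10.8550)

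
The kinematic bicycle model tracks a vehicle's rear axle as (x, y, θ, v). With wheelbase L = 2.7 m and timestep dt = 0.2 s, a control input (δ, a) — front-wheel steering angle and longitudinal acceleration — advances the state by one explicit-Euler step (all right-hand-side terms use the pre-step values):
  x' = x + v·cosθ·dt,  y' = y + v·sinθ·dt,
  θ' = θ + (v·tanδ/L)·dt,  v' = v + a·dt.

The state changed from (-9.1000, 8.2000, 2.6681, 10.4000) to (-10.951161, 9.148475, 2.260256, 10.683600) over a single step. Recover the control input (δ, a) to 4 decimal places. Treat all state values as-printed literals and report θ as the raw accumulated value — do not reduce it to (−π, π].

δ = -0.4869, a = 1.4180

a = (v'−v)/dt = (0.283600)/0.2 = 1.4180
Δθ = θ'−θ = -0.407844;  (v·dt/L) = 10.4000·0.2/2.7 = 0.770370
tan δ = Δθ·L/(v·dt) = -0.529413  →  δ = -0.4869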